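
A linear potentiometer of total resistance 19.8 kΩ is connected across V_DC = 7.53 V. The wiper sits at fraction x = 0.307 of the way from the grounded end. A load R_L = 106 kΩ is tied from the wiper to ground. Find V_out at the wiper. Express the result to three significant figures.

The pot divides into 13.72 kΩ above the wiper and 6.079 kΩ below.
(x·R_p) ‖ R_L = 5.749 kΩ.
Then V_out = V_DC · 5.749/(13.72 + 5.749) = 2.223 V.

V_out ≈ 2.22 V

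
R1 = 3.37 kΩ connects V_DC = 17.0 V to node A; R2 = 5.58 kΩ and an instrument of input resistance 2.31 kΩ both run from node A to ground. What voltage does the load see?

The load sits in parallel with R2, giving an effective lower resistance R2' = R2·R_L/(R2+R_L) = 1.634 kΩ.
Then V_out = V_DC · R2'/(R1 + R2') = 17.0 × 1.634/5.004 = 5.550 V.

V_out ≈ 5.55 V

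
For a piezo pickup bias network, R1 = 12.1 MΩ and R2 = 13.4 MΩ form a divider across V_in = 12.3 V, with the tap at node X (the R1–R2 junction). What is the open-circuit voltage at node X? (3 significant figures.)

V_th is the unloaded tap voltage: V_in · R2/(R1+R2) = 12.3 × 0.5255 = 6.464 V.

V_th ≈ 6.46 V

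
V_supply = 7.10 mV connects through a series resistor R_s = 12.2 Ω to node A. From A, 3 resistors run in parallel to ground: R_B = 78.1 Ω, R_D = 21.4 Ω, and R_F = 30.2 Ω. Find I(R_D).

I ≈ 0.156 mA

Parallel bank: R_p = 1/(1/78.1 + 1/21.4 + 1/30.2) = 10.79 Ω.
V_A by voltage divider: V_A = 7.10 × 10.79/(12.2 + 10.79) = 3.333 mV.
Branch current I = V_A/R_D = 3.333/21.4 = 0.1557 mA.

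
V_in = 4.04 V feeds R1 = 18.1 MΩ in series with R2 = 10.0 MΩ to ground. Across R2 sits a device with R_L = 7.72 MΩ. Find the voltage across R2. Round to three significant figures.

First combine the lower leg with the load: R2 ‖ R_L = 4.357 MΩ.
Voltage divider with the loaded lower leg: V_out = 4.04 × 4.357/(18.1 + 4.357) = 4.04 × 0.1940 = 0.7838 V.

V_out ≈ 0.784 V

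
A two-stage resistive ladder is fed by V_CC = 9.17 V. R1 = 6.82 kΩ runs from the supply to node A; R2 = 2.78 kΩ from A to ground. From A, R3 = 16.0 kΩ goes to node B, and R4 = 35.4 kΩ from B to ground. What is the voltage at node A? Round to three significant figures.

The second stage (R3 + R4 = 51.40 kΩ) loads node A in parallel with R2.
R2 ‖ (R3+R4) = 2.637 kΩ.
So V_A = 9.17 × 0.2789 = 2.557 V.

V_A ≈ 2.56 V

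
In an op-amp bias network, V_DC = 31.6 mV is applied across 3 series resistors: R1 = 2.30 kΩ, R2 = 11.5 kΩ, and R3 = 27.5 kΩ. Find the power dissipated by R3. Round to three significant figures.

The common current is I = 31.6/41.30 = 0.7651 µA.
P(R3) = I²·R3 = (0.7651)² × 27.5 = 16.10 nW.

P ≈ 16.1 nW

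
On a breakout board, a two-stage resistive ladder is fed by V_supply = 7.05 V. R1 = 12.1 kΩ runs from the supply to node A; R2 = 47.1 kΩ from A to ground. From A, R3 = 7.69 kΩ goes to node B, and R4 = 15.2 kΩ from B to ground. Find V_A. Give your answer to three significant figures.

V_A ≈ 3.95 V

Node A sees R2 in parallel with the series input of stage 2, R3 + R4 = 22.89 kΩ.
R2 ‖ (R3+R4) = 15.40 kΩ.
First divider: V_A = V_supply · 15.40/(12.1 + 15.40) = 3.948 V.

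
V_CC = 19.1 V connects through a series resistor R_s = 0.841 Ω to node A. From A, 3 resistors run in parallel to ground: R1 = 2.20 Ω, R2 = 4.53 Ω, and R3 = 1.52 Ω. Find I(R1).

Combine the parallel branches: R_p = (1/2.20 + 1/4.53 + 1/1.52)⁻¹ = 0.7501 Ω.
V_A = 19.1 × 0.7501/1.591 = 9.004 V.
I(R1) = V_A / R1 = 9.004/2.20 = 4.093 A.

I ≈ 4.09 A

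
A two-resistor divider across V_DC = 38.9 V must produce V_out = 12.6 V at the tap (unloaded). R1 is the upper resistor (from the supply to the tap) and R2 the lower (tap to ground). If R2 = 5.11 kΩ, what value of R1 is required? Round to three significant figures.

R1 ≈ 10.7 kΩ

V_out/V_DC = R2/(R1+R2) = 0.3239.
So R1 = R2 · (V_DC/V_out − 1) = 5.11 × (38.9/12.6 − 1) = 5.11 × 2.087 = 10.67 kΩ.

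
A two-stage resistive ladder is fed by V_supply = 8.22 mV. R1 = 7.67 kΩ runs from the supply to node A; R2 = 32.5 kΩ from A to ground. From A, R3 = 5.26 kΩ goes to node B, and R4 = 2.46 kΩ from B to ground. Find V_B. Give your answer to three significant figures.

V_B ≈ 1.17 mV

The second stage (R3 + R4 = 7.720 kΩ) loads node A in parallel with R2.
R2 ‖ (R3+R4) = 6.238 kΩ.
So V_A = 8.22 × 0.4485 = 3.687 mV.
Then the unloaded second divider: V_B = V_A × R4/(R3+R4) = 3.687 × 0.3187 = 1.175 mV.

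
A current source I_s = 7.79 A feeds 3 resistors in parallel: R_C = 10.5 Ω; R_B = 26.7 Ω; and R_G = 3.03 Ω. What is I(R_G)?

Conductances: ΣG = 1/10.5 + 1/26.7 + 1/3.03 = 0.4627 (1/Ω).
By the current-divider rule, I = I_s · G_k/ΣG = 7.79 × 0.7132 = 5.556 A.

I ≈ 5.56 A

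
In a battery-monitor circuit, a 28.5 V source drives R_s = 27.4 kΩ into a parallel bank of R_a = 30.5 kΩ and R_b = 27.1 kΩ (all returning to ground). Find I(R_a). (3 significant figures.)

I ≈ 0.321 mA

Combine the parallel branches: R_p = (1/30.5 + 1/27.1)⁻¹ = 14.35 kΩ.
V_A = 28.5 × 14.35/41.75 = 9.796 V.
I(R_a) = V_A / R_a = 9.796/30.5 = 0.3212 mA.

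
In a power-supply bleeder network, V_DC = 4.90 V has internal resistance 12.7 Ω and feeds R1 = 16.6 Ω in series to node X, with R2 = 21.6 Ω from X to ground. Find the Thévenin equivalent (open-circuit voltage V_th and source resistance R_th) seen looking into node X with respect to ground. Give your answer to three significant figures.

V_th ≈ 2.08 V, R_th ≈ 12.4 Ω

R1' = 12.7 + 16.6 = 29.30 Ω (source resistance + R1).
V_th is the unloaded tap voltage: V_DC · R2/(R1'+R2) = 4.90 × 0.4244 = 2.079 V.
With V_DC suppressed (replaced by a short), R_th = R1' ‖ R2 = (29.30 × 21.6)/(29.30 + 21.6) = 12.43 Ω.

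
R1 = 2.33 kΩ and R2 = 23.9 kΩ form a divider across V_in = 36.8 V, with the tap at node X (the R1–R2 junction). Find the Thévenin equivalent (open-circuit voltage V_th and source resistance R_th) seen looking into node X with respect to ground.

V_th ≈ 33.5 V, R_th ≈ 2.12 kΩ

V_th is the unloaded tap voltage: V_in · R2/(R1+R2) = 36.8 × 0.9112 = 33.53 V.
With V_in suppressed (replaced by a short), R_th = R1 ‖ R2 = (2.330 × 23.9)/(2.330 + 23.9) = 2.123 kΩ.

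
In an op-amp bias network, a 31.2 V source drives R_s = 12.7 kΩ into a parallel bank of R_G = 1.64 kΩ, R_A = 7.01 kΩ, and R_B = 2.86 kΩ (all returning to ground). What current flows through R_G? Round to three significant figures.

I ≈ 1.27 mA

Combine the parallel branches: R_p = (1/1.64 + 1/7.01 + 1/2.86)⁻¹ = 0.9074 kΩ.
V_A = 31.2 × 0.9074/13.61 = 2.081 V.
Branch current I = V_A/R_G = 2.081/1.64 = 1.269 mA.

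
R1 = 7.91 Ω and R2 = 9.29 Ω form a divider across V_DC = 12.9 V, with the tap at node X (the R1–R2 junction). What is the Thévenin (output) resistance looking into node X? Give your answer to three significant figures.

R_th ≈ 4.27 Ω

With V_DC suppressed (replaced by a short), R_th = R1 ‖ R2 = (7.910 × 9.29)/(7.910 + 9.29) = 4.272 Ω.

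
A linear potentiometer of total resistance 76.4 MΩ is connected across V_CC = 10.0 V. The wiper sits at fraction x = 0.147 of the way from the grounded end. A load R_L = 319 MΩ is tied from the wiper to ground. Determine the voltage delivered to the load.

The pot divides into 65.17 MΩ above the wiper and 11.23 MΩ below.
R_L loads the lower segment: effective lower R = 10.85 MΩ.
V_out = 10.0 × 10.85/(65.17 + 10.85) = 1.427 V.

V_out ≈ 1.43 V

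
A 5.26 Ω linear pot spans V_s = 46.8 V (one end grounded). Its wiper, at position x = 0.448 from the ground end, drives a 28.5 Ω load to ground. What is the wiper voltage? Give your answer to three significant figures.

V_out ≈ 20.1 V

The pot divides into 2.904 Ω above the wiper and 2.356 Ω below.
R_L loads the lower segment: effective lower R = 2.177 Ω.
V_out = 46.8 × 2.177/(2.904 + 2.177) = 20.05 V.
(Unloaded: V_out = x·V_s = 21.0 V.)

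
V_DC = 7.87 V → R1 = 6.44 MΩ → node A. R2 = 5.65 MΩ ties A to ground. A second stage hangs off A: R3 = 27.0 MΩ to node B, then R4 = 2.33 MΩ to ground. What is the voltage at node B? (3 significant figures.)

The second stage (R3 + R4 = 29.33 MΩ) loads node A in parallel with R2.
Effective lower resistance at A: R2 ‖ 29.33 = 4.737 MΩ.
So V_A = 7.87 × 0.4238 = 3.336 V.
V_B = V_A × 0.07944 = 0.2650 V.

V_B ≈ 0.265 V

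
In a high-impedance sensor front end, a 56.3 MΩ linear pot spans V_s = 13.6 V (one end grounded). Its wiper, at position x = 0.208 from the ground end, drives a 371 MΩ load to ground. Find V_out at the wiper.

Lower segment x·R_p = 11.71 MΩ; upper segment (1−x)·R_p = 44.59 MΩ.
(x·R_p) ‖ R_L = 11.35 MΩ.
V_out = 13.6 × 11.35/(44.59 + 11.35) = 2.760 V.

V_out ≈ 2.76 V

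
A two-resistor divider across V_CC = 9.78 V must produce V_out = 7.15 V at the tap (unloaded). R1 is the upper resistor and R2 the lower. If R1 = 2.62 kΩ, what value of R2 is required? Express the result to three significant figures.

Required fraction k = V_out/V_CC = 0.7311.
Rearranging, R2 = R1·k/(1−k) = 2.62 × 2.719 = 7.123 kΩ.

R2 ≈ 7.12 kΩ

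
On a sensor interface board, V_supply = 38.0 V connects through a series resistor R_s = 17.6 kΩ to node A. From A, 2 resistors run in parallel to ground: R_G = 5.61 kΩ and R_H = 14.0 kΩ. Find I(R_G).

I ≈ 1.26 mA

Equivalent of the parallel group: R_p = 4.005 kΩ.
V_A = 38.0 × 4.005/21.61 = 7.044 V.
Branch current I = V_A/R_G = 7.044/5.61 = 1.256 mA.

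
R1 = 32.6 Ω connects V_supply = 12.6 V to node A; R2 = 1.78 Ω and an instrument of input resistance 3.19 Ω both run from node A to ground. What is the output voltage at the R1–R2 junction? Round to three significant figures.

R2 ‖ R_L = (1.78 × 3.19)/(1.78 + 3.19) = 1.142 Ω.
Then V_out = V_supply · R2'/(R1 + R2') = 12.6 × 1.142/33.74 = 0.4266 V.

V_out ≈ 0.427 V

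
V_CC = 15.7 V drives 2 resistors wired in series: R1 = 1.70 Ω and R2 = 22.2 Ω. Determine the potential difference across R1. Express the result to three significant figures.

Series total: ΣR = 1.70 + 22.2 = 23.90 Ω.
By the voltage-divider rule, V = 15.7 × 1.700/23.90 = 1.117 V.

V ≈ 1.12 V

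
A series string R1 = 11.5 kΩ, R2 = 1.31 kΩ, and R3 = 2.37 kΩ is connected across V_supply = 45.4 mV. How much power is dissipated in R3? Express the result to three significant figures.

The common current is I = 45.4/15.18 = 2.991 µA.
V(R3) = I·R = 7.088 mV; P = V·I = 7.088 × 2.991 = 21.20 nW.

P ≈ 21.2 nW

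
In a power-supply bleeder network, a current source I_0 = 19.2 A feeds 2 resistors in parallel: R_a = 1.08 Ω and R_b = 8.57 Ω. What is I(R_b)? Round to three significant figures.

With just two branches, the current splits inversely with resistance.
I(R_b) = 19.2 × 1.08/(1.08 + 8.57) = 19.2 × 0.1119 = 2.149 A.

I ≈ 2.15 A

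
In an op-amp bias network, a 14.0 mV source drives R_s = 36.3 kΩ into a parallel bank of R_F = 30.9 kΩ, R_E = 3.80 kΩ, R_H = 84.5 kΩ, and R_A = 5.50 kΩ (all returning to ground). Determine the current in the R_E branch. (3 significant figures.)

I ≈ 0.196 µA

Equivalent of the parallel group: R_p = 2.044 kΩ.
Node voltage V_A = V_supply · R_p/(R_s + R_p) = 14.0 × 0.05331 = 0.7464 mV.
Branch current I = V_A/R_E = 0.7464/3.80 = 0.1964 µA.
(Check via current divider: I_total = 0.3651 µA; share G_k/ΣG = 0.5380 → same result.)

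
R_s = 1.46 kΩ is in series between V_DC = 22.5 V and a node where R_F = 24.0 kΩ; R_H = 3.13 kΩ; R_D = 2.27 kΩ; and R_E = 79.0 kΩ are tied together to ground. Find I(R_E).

I ≈ 0.130 mA

Parallel bank: R_p = 1/(1/24.0 + 1/3.13 + 1/2.27 + 1/79.0) = 1.228 kΩ.
Node voltage V_A = V_DC · R_p/(R_s + R_p) = 22.5 × 0.4568 = 10.28 V.
Branch current I = V_A/R_E = 10.28/79.0 = 0.1301 mA.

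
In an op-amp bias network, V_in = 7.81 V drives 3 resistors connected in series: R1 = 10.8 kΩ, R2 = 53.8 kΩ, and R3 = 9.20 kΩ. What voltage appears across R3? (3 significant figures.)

V ≈ 0.974 V

Series total: ΣR = 10.8 + 53.8 + 9.20 = 73.80 kΩ.
Voltage divider: V = V_in · (9.200 / 73.80) = 7.81 × 0.1247 = 0.9736 V.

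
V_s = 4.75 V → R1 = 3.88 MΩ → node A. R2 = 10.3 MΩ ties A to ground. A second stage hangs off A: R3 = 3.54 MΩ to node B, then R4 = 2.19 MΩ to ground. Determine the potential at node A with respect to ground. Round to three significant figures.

The second stage (R3 + R4 = 5.730 MΩ) loads node A in parallel with R2.
R2 ‖ (R3+R4) = 3.682 MΩ.
V_A = 4.75 × 3.682/(3.88 + 3.682) = 2.313 V.

V_A ≈ 2.31 V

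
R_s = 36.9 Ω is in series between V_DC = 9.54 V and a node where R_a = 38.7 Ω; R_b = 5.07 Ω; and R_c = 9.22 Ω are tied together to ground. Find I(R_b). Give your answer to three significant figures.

I ≈ 0.142 A

Equivalent of the parallel group: R_p = 3.016 Ω.
V_A = 9.54 × 3.016/39.92 = 0.7209 V.
Branch current I = V_A/R_b = 0.7209/5.07 = 0.1422 A.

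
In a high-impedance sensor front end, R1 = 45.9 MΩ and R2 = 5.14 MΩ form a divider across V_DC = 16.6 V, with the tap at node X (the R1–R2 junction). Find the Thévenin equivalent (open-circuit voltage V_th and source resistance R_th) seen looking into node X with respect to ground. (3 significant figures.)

V_th ≈ 1.67 V, R_th ≈ 4.62 MΩ

With X open, the divider is unloaded: V_th = 16.6 × 5.14/51.04 = 1.672 V.
Zeroing V_DC shorts the top of R1 to ground, so R_th = R1 ‖ R2 = 4.622 MΩ.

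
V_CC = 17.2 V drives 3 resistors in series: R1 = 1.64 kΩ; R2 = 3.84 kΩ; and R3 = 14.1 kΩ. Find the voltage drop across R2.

ΣR = 1.64 + 3.84 + 14.1 = 19.58 kΩ.
Voltage divider: V = V_CC · (3.840 / 19.58) = 17.2 × 0.1961 = 3.373 V.

V ≈ 3.37 V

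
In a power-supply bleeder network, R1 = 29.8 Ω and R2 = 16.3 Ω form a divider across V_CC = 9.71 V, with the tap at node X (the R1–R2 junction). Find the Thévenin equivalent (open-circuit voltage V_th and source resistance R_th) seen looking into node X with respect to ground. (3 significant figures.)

With X open, the divider is unloaded: V_th = 9.71 × 16.3/46.10 = 3.433 V.
Zeroing V_CC shorts the top of R1 to ground, so R_th = R1 ‖ R2 = 10.54 Ω.

V_th ≈ 3.43 V, R_th ≈ 10.5 Ω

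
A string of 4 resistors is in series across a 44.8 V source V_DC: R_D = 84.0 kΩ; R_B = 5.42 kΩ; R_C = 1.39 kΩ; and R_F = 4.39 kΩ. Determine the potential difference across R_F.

Total series resistance ΣR = 84.0 + 5.42 + 1.39 + 4.39 = 95.20 kΩ.
By the voltage-divider rule, V = 44.8 × 4.390/95.20 = 2.066 V.

V ≈ 2.07 V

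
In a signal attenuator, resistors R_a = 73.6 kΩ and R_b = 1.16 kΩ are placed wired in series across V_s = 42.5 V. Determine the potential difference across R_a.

V ≈ 41.8 V

ΣR = 73.6 + 1.16 = 74.76 kΩ.
V = V_s · R/ΣR = 42.5 × 0.9845 = 41.84 V.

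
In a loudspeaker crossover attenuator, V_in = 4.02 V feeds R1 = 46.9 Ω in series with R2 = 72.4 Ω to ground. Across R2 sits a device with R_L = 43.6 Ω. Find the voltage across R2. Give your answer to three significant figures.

First combine the lower leg with the load: R2 ‖ R_L = 27.21 Ω.
Now apply the divider: V_out = 4.02 × 0.3672 = 1.476 V.

V_out ≈ 1.48 V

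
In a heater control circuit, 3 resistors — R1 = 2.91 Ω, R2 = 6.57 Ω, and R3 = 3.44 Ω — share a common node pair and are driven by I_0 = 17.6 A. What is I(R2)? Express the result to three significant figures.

I ≈ 3.41 A

Total conductance ΣG = 1/2.91 + 1/6.57 + 1/3.44 = 0.7865 (units of 1/Ω).
R2 takes the fraction G_k/ΣG = 0.1522/0.7865 = 0.1935, so I = 17.6 × 0.1935 = 3.406 A.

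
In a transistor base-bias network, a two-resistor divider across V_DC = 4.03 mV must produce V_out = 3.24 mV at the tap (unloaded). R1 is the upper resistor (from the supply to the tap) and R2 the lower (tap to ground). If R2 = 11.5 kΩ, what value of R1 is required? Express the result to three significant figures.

Required fraction k = V_out/V_DC = 0.8040.
So R1 = R2 · (V_DC/V_out − 1) = 11.5 × (4.03/3.24 − 1) = 11.5 × 0.2438 = 2.804 kΩ.

R1 ≈ 2.80 kΩ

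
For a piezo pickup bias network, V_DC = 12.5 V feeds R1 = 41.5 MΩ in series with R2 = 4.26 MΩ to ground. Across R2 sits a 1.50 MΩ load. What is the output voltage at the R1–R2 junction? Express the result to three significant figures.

R2 ‖ R_L = (4.26 × 1.50)/(4.26 + 1.50) = 1.109 MΩ.
Voltage divider with the loaded lower leg: V_out = 12.5 × 1.109/(41.5 + 1.109) = 12.5 × 0.02604 = 0.3254 V.
(Unloaded it would be 1.16 V; the load pulls it down.)

V_out ≈ 0.325 V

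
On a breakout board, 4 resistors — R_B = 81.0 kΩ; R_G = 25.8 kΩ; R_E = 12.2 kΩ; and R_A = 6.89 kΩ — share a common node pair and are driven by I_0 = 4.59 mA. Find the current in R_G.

Conductances: ΣG = 1/81.0 + 1/25.8 + 1/12.2 + 1/6.89 = 0.2782 (1/kΩ).
Current divider: I(R_G) = I_0 · G_k/ΣG = 4.59 × (0.03876/0.2782) = 4.59 × 0.1393 = 0.6395 mA.

I ≈ 0.639 mA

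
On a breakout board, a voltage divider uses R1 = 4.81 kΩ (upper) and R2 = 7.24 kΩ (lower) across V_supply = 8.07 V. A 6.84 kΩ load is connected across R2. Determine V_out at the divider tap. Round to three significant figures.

The load sits in parallel with R2, giving an effective lower resistance R2' = R2·R_L/(R2+R_L) = 3.517 kΩ.
Now apply the divider: V_out = 8.07 × 0.4224 = 3.409 V.

V_out ≈ 3.41 V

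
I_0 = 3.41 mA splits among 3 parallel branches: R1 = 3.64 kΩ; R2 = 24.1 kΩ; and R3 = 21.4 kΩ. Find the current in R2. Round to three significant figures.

I ≈ 0.390 mA

Total conductance ΣG = 1/3.64 + 1/24.1 + 1/21.4 = 0.3629 (units of 1/kΩ).
Current divider: I(R2) = I_0 · G_k/ΣG = 3.41 × (0.04149/0.3629) = 3.41 × 0.1143 = 0.3898 mA.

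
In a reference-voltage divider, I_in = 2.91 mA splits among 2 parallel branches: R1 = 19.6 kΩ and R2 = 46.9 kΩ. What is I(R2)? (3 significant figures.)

For two parallel branches, I_k = I_in · (other R)/(sum of R).
I(R2) = 2.91 × 19.6/(19.6 + 46.9) = 2.91 × 0.2947 = 0.8577 mA.

I ≈ 0.858 mA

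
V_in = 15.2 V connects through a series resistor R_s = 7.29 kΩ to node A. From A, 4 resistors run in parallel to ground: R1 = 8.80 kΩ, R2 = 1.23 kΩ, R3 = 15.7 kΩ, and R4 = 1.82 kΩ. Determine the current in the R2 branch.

Equivalent of the parallel group: R_p = 0.6494 kΩ.
V_A = 15.2 × 0.6494/7.939 = 1.243 V.
I(R2) = V_A / R2 = 1.243/1.23 = 1.011 mA.
(Check via current divider: I_total = 1.914 mA; share G_k/ΣG = 0.5280 → same result.)

I ≈ 1.01 mA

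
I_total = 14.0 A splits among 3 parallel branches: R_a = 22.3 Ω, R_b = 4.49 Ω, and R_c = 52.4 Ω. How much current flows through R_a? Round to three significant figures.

Conductances: ΣG = 1/22.3 + 1/4.49 + 1/52.4 = 0.2866 (1/Ω).
Current divider: I(R_a) = I_total · G_k/ΣG = 14.0 × (0.04484/0.2866) = 14.0 × 0.1564 = 2.190 A.

I ≈ 2.19 A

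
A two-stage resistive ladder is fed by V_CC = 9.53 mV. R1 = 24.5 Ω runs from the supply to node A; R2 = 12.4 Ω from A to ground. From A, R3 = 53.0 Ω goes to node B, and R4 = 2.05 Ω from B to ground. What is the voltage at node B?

V_B ≈ 0.104 mV

The second stage (R3 + R4 = 55.05 Ω) loads node A in parallel with R2.
Effective lower resistance at A: R2 ‖ 55.05 = 10.12 Ω.
V_A = 9.53 × 10.12/(24.5 + 10.12) = 2.786 mV.
Stage 2 is unloaded, so V_B = V_A · R4/(R3+R4) = 2.786 × 2.05/55.05 = 0.1037 mV.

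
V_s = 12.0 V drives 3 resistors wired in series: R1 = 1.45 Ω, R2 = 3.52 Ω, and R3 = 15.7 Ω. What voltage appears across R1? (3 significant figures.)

ΣR = 1.45 + 3.52 + 15.7 = 20.67 Ω.
V = V_s · R/ΣR = 12.0 × 0.07015 = 0.8418 V.

V ≈ 0.842 V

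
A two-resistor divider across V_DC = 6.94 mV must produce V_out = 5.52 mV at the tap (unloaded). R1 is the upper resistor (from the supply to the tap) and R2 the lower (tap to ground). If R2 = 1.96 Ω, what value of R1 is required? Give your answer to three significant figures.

R1 ≈ 0.504 Ω

V_out/V_DC = R2/(R1+R2) = 0.7954.
So R1 = R2 · (V_DC/V_out − 1) = 1.96 × (6.94/5.52 − 1) = 1.96 × 0.2572 = 0.5042 Ω.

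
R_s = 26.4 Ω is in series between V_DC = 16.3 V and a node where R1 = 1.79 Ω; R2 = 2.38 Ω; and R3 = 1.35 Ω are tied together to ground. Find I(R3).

I ≈ 0.260 A

Combine the parallel branches: R_p = (1/1.79 + 1/2.38 + 1/1.35)⁻¹ = 0.5815 Ω.
V_A = 16.3 × 0.5815/26.98 = 0.3513 V.
Branch current I = V_A/R3 = 0.3513/1.35 = 0.2602 A.
(Check via current divider: I_total = 0.6041 A; share G_k/ΣG = 0.4308 → same result.)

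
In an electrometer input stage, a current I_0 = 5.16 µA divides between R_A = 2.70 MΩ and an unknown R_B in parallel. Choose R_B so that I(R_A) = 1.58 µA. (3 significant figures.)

The fraction through R_A equals R_B/(R_A+R_B).
With f = 0.3062, R_B = R_A · f/(1−f) = 2.70 × 0.4413 = 1.192 MΩ.

R_B ≈ 1.19 MΩ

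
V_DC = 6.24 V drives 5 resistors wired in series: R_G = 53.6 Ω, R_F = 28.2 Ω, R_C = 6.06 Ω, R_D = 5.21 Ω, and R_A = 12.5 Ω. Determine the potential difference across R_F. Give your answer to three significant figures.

Series total: ΣR = 53.6 + 28.2 + 6.06 + 5.21 + 12.5 = 105.6 Ω.
Voltage divider: V = V_DC · (28.20 / 105.6) = 6.24 × 0.2671 = 1.667 V.

V ≈ 1.67 V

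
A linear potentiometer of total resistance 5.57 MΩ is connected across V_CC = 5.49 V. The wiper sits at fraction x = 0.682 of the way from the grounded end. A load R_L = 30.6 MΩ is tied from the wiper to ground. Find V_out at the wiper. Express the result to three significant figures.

The pot divides into 1.771 MΩ above the wiper and 3.799 MΩ below.
R_L loads the lower segment: effective lower R = 3.379 MΩ.
V_out = 5.49 × 3.379/(1.771 + 3.379) = 3.602 V.
(Unloaded: V_out = x·V_CC = 3.74 V.)

V_out ≈ 3.60 V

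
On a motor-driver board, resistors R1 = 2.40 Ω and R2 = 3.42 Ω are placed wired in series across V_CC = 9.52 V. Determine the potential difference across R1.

V ≈ 3.93 V

ΣR = 2.40 + 3.42 = 5.820 Ω.
Voltage divider: V = V_CC · (2.400 / 5.820) = 9.52 × 0.4124 = 3.926 V.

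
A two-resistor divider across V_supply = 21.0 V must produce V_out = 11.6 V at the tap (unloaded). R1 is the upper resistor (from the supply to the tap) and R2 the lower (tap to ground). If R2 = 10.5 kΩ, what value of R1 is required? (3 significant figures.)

R1 ≈ 8.51 kΩ

The divider ratio is R2/(R1+R2) = 11.6/21.0 = 0.5524.
R1 = R2·(1/k − 1) = 10.5 × 0.8103 = 8.509 kΩ.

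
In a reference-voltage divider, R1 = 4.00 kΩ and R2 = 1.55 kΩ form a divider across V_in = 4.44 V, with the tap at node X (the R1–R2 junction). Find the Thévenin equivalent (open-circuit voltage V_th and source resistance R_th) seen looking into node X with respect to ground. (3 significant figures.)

V_th ≈ 1.24 V, R_th ≈ 1.12 kΩ

V_th is the unloaded tap voltage: V_in · R2/(R1+R2) = 4.44 × 0.2793 = 1.240 V.
Zeroing V_in shorts the top of R1 to ground, so R_th = R1 ‖ R2 = 1.117 kΩ.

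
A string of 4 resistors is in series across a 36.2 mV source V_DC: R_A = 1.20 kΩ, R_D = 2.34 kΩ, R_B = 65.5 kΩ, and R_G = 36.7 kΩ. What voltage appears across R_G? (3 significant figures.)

ΣR = 1.20 + 2.34 + 65.5 + 36.7 = 105.7 kΩ.
By the voltage-divider rule, V = 36.2 × 36.70/105.7 = 12.56 mV.

V ≈ 12.6 mV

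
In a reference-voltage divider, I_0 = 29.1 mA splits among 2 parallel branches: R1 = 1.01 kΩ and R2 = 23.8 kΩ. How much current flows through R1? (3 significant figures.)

I ≈ 27.9 mA

With just two branches, the current splits inversely with resistance.
I(R1) = 29.1 × 23.8/(1.01 + 23.8) = 29.1 × 0.9593 = 27.92 mA.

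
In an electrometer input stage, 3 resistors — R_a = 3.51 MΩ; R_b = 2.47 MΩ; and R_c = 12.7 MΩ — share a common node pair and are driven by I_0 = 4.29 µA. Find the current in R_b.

I ≈ 2.26 µA

Total conductance ΣG = 1/3.51 + 1/2.47 + 1/12.7 = 0.7685 (units of 1/MΩ).
Current divider: I(R_b) = I_0 · G_k/ΣG = 4.29 × (0.4049/0.7685) = 4.29 × 0.5268 = 2.260 µA.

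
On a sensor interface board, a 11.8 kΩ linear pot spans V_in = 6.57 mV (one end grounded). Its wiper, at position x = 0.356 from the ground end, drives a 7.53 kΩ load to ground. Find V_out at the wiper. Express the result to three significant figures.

The pot divides into 7.599 kΩ above the wiper and 4.201 kΩ below.
Lower segment in parallel with the load: 4.201 ‖ 7.53 = 2.696 kΩ.
Loaded-divider output: V_out = 6.57 × 0.2619 = 1.721 mV.
(Unloaded: V_out = x·V_in = 2.34 mV.)

V_out ≈ 1.72 mV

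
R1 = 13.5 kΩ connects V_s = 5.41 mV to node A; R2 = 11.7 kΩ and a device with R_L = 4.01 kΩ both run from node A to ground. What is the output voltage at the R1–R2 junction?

V_out ≈ 0.980 mV

First combine the lower leg with the load: R2 ‖ R_L = 2.986 kΩ.
Now apply the divider: V_out = 5.41 × 0.1811 = 0.9800 mV.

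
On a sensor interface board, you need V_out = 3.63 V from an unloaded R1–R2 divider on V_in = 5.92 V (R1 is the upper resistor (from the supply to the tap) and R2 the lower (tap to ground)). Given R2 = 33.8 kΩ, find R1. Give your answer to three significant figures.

The divider ratio is R2/(R1+R2) = 3.63/5.92 = 0.6132.
R1 = R2·(1/k − 1) = 33.8 × 0.6309 = 21.32 kΩ.

R1 ≈ 21.3 kΩ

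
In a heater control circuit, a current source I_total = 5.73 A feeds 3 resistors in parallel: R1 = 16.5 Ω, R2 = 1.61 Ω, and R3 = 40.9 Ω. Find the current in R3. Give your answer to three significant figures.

ΣG = 1/16.5 + 1/1.61 + 1/40.9 = 0.7062.
By the current-divider rule, I = I_total · G_k/ΣG = 5.73 × 0.03462 = 0.1984 A.

I ≈ 0.198 A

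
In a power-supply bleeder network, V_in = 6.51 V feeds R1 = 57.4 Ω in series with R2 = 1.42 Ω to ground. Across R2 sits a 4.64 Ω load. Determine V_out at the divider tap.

The load sits in parallel with R2, giving an effective lower resistance R2' = R2·R_L/(R2+R_L) = 1.087 Ω.
Voltage divider with the loaded lower leg: V_out = 6.51 × 1.087/(57.4 + 1.087) = 6.51 × 0.01859 = 0.1210 V.

V_out ≈ 0.121 V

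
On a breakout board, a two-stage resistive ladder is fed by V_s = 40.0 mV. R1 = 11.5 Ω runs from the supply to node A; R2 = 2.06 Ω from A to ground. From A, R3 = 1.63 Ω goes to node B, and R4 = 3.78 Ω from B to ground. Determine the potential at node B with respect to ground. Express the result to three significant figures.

Looking into the second stage from A: R3 + R4 = 5.410 Ω appears in parallel with R2.
Effective lower resistance at A: R2 ‖ 5.410 = 1.492 Ω.
First divider: V_A = V_s · 1.492/(11.5 + 1.492) = 4.593 mV.
Then the unloaded second divider: V_B = V_A × R4/(R3+R4) = 4.593 × 0.6987 = 3.209 mV.

V_B ≈ 3.21 mV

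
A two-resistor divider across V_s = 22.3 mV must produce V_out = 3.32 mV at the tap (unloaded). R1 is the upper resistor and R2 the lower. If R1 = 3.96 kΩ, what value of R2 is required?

The divider ratio is R2/(R1+R2) = 3.32/22.3 = 0.1489.
R2 = R1 · 0.1489/(1 − 0.1489) = 0.6927 kΩ.

R2 ≈ 0.693 kΩ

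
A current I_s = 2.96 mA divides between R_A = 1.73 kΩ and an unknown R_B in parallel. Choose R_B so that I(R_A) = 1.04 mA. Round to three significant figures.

R_B ≈ 0.937 kΩ

Two-branch current divider: I_A = I_s · R_B/(R_A + R_B).
1.04/2.96 = R_B/(R_A + R_B) → R_B = R_A · (0.3514)/(1 − 0.3514) = 1.73 × 0.5417 = 0.9371 kΩ.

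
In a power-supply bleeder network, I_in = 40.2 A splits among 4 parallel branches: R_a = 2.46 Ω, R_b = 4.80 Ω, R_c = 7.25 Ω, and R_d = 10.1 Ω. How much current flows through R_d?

I ≈ 4.67 A

Conductances: ΣG = 1/2.46 + 1/4.80 + 1/7.25 + 1/10.1 = 0.8518 (1/Ω).
R_d takes the fraction G_k/ΣG = 0.09901/0.8518 = 0.1162, so I = 40.2 × 0.1162 = 4.673 A.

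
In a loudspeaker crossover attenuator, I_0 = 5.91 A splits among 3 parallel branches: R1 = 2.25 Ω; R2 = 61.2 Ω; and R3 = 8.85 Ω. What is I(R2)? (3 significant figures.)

I ≈ 0.168 A

Conductances: ΣG = 1/2.25 + 1/61.2 + 1/8.85 = 0.5738 (1/Ω).
Current divider: I(R2) = I_0 · G_k/ΣG = 5.91 × (0.01634/0.5738) = 5.91 × 0.02848 = 0.1683 A.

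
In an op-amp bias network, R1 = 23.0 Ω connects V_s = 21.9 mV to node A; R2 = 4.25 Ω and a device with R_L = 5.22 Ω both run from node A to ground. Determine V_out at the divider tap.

V_out ≈ 2.02 mV

R2 ‖ R_L = (4.25 × 5.22)/(4.25 + 5.22) = 2.343 Ω.
Voltage divider with the loaded lower leg: V_out = 21.9 × 2.343/(23.0 + 2.343) = 21.9 × 0.09244 = 2.024 mV.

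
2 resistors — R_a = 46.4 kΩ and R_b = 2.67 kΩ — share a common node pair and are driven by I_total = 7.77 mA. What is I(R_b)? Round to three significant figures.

I ≈ 7.35 mA

For two parallel branches, I_k = I_total · (other R)/(sum of R).
So I = 7.77 × 46.4/49.07 = 7.347 mA.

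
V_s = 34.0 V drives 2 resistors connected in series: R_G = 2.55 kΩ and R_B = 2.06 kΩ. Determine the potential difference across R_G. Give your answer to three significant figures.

V ≈ 18.8 V

Series total: ΣR = 2.55 + 2.06 = 4.610 kΩ.
Voltage divider: V = V_s · (2.550 / 4.610) = 34.0 × 0.5531 = 18.81 V.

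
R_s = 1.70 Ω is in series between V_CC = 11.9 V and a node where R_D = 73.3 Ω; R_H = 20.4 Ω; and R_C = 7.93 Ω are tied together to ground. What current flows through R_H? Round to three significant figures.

Parallel bank: R_p = 1/(1/73.3 + 1/20.4 + 1/7.93) = 5.298 Ω.
V_A by voltage divider: V_A = 11.9 × 5.298/(1.70 + 5.298) = 9.009 V.
I(R_H) = V_A / R_H = 9.009/20.4 = 0.4416 A.

I ≈ 0.442 A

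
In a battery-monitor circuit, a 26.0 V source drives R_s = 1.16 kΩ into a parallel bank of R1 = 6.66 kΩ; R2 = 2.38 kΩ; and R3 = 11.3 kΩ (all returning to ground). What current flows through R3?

Parallel bank: R_p = 1/(1/6.66 + 1/2.38 + 1/11.3) = 1.518 kΩ.
V_A = 26.0 × 1.518/2.678 = 14.74 V.
Branch current I = V_A/R3 = 14.74/11.3 = 1.304 mA.

I ≈ 1.30 mA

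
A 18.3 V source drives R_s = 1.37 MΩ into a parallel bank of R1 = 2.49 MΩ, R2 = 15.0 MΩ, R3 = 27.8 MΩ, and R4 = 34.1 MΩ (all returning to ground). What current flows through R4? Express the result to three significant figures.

Combine the parallel branches: R_p = (1/2.49 + 1/15.0 + 1/27.8 + 1/34.1)⁻¹ = 1.874 MΩ.
V_A = 18.3 × 1.874/3.244 = 10.57 V.
I(R4) = V_A / R4 = 10.57/34.1 = 0.3100 µA.
(Equivalently: I_total = 5.641 µA, then current-divider fraction G_k/ΣG = 0.05496.)

I ≈ 0.310 µA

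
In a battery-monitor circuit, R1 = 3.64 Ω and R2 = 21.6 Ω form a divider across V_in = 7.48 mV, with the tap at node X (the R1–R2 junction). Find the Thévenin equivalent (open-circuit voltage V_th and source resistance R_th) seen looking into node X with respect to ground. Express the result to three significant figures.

V_th ≈ 6.40 mV, R_th ≈ 3.12 Ω

With X open, the divider is unloaded: V_th = 7.48 × 21.6/25.24 = 6.401 mV.
With V_in suppressed (replaced by a short), R_th = R1 ‖ R2 = (3.640 × 21.6)/(3.640 + 21.6) = 3.115 Ω.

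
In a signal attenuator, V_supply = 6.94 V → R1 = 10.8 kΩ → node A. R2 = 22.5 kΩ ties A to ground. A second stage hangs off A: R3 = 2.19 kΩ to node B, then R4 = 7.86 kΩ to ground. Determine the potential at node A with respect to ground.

Node A sees R2 in parallel with the series input of stage 2, R3 + R4 = 10.05 kΩ.
Effective lower resistance at A: R2 ‖ 10.05 = 6.947 kΩ.
So V_A = 6.94 × 0.3914 = 2.717 V.

V_A ≈ 2.72 V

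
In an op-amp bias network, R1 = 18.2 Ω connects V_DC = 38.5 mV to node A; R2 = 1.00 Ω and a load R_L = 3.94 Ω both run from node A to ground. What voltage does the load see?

V_out ≈ 1.62 mV

First combine the lower leg with the load: R2 ‖ R_L = 0.7976 Ω.
Voltage divider with the loaded lower leg: V_out = 38.5 × 0.7976/(18.2 + 0.7976) = 38.5 × 0.04198 = 1.616 mV.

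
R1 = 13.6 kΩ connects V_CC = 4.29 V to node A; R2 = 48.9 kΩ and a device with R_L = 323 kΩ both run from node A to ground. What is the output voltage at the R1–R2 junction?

The load sits in parallel with R2, giving an effective lower resistance R2' = R2·R_L/(R2+R_L) = 42.47 kΩ.
Then V_out = V_CC · R2'/(R1 + R2') = 4.29 × 42.47/56.07 = 3.249 V.

V_out ≈ 3.25 V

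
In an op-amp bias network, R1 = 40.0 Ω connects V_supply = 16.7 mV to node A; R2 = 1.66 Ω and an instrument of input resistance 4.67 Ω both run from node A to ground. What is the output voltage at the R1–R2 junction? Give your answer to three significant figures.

First combine the lower leg with the load: R2 ‖ R_L = 1.225 Ω.
Then V_out = V_supply · R2'/(R1 + R2') = 16.7 × 1.225/41.22 = 0.4961 mV.

V_out ≈ 0.496 mV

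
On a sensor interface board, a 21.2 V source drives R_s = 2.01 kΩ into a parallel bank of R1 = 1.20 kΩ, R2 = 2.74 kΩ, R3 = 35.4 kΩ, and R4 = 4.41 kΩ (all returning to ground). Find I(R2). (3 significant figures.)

I ≈ 1.97 mA

Parallel bank: R_p = 1/(1/1.20 + 1/2.74 + 1/35.4 + 1/4.41) = 0.6881 kΩ.
Node voltage V_A = V_s · R_p/(R_s + R_p) = 21.2 × 0.2550 = 5.407 V.
Branch current I = V_A/R2 = 5.407/2.74 = 1.973 mA.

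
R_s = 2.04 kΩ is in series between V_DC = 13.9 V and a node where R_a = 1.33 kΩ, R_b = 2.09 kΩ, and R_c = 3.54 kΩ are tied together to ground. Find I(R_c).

Combine the parallel branches: R_p = (1/1.33 + 1/2.09 + 1/3.54)⁻¹ = 0.6610 kΩ.
Node voltage V_A = V_DC · R_p/(R_s + R_p) = 13.9 × 0.2447 = 3.402 V.
Branch current I = V_A/R_c = 3.402/3.54 = 0.9609 mA.

I ≈ 0.961 mA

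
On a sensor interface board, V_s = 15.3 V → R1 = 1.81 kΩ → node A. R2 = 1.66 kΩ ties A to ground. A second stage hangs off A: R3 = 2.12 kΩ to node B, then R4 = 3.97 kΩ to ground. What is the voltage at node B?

Looking into the second stage from A: R3 + R4 = 6.090 kΩ appears in parallel with R2.
Effective lower resistance at A: R2 ‖ 6.090 = 1.304 kΩ.
So V_A = 15.3 × 0.4188 = 6.408 V.
Then the unloaded second divider: V_B = V_A × R4/(R3+R4) = 6.408 × 0.6519 = 4.177 V.

V_B ≈ 4.18 V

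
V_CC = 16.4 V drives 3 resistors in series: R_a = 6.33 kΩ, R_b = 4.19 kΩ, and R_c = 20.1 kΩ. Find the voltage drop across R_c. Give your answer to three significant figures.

ΣR = 6.33 + 4.19 + 20.1 = 30.62 kΩ.
Voltage divider: V = V_CC · (20.10 / 30.62) = 16.4 × 0.6564 = 10.77 V.

V ≈ 10.8 V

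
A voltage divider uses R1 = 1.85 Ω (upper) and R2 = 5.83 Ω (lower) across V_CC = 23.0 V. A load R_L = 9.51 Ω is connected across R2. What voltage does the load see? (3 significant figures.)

V_out ≈ 15.2 V

First combine the lower leg with the load: R2 ‖ R_L = 3.614 Ω.
Voltage divider with the loaded lower leg: V_out = 23.0 × 3.614/(1.85 + 3.614) = 23.0 × 0.6614 = 15.21 V.
(Unloaded it would be 17.5 V; the load pulls it down.)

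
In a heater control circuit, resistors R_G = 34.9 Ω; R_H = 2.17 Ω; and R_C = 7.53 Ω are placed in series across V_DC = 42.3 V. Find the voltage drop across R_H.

ΣR = 34.9 + 2.17 + 7.53 = 44.60 Ω.
By the voltage-divider rule, V = 42.3 × 2.170/44.60 = 2.058 V.

V ≈ 2.06 V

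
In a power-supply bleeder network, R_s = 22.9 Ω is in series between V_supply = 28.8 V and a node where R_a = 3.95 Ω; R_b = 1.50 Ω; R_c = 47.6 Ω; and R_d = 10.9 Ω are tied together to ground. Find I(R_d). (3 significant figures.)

Equivalent of the parallel group: R_p = 0.9684 Ω.
V_A by voltage divider: V_A = 28.8 × 0.9684/(22.9 + 0.9684) = 1.169 V.
Branch current I = V_A/R_d = 1.169/10.9 = 0.1072 A.

I ≈ 0.107 A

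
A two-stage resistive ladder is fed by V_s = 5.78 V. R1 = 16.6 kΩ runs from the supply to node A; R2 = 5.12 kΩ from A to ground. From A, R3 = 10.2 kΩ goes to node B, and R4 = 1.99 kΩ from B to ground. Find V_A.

V_A ≈ 1.03 V

Node A sees R2 in parallel with the series input of stage 2, R3 + R4 = 12.19 kΩ.
R2 ‖ (R3+R4) = 3.606 kΩ.
First divider: V_A = V_s · 3.606/(16.6 + 3.606) = 1.031 V.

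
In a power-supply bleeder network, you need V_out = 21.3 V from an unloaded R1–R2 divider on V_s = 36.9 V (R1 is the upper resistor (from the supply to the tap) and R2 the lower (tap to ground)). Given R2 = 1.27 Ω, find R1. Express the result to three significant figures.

Required fraction k = V_out/V_s = 0.5772.
So R1 = R2 · (V_s/V_out − 1) = 1.27 × (36.9/21.3 − 1) = 1.27 × 0.7324 = 0.9301 Ω.

R1 ≈ 0.930 Ω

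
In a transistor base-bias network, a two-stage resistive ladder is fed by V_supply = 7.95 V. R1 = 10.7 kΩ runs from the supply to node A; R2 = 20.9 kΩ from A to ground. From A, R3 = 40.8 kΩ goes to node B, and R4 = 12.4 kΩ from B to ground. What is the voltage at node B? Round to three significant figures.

V_B ≈ 1.08 V

The second stage (R3 + R4 = 53.20 kΩ) loads node A in parallel with R2.
R2 ‖ (R3+R4) = 15.01 kΩ.
First divider: V_A = V_supply · 15.01/(10.7 + 15.01) = 4.641 V.
V_B = V_A × 0.2331 = 1.082 V.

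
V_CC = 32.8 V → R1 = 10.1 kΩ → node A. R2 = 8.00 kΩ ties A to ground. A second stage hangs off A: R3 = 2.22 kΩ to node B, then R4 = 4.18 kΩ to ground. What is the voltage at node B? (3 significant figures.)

V_B ≈ 5.58 V

Looking into the second stage from A: R3 + R4 = 6.400 kΩ appears in parallel with R2.
R2 ‖ (R3+R4) = 3.556 kΩ.
So V_A = 32.8 × 0.2604 = 8.540 V.
V_B = V_A × 0.6531 = 5.578 V.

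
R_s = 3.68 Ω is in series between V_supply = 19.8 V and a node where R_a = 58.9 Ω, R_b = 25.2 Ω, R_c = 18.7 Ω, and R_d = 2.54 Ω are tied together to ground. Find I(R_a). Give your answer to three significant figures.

I ≈ 0.118 A

Parallel bank: R_p = 1/(1/58.9 + 1/25.2 + 1/18.7 + 1/2.54) = 1.985 Ω.
V_A by voltage divider: V_A = 19.8 × 1.985/(3.68 + 1.985) = 6.937 V.
I(R_a) = V_A / R_a = 6.937/58.9 = 0.1178 A.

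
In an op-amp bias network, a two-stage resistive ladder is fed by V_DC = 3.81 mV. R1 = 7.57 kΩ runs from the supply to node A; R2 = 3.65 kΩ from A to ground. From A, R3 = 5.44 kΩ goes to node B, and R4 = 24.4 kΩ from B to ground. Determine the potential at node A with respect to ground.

V_A ≈ 1.14 mV

The second stage (R3 + R4 = 29.84 kΩ) loads node A in parallel with R2.
R2 ‖ (R3+R4) = 3.252 kΩ.
So V_A = 3.81 × 0.3005 = 1.145 mV.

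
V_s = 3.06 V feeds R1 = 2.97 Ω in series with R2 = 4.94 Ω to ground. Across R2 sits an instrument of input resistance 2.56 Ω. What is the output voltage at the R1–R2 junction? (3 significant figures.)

R2 ‖ R_L = (4.94 × 2.56)/(4.94 + 2.56) = 1.686 Ω.
Voltage divider with the loaded lower leg: V_out = 3.06 × 1.686/(2.97 + 1.686) = 3.06 × 0.3621 = 1.108 V.

V_out ≈ 1.11 V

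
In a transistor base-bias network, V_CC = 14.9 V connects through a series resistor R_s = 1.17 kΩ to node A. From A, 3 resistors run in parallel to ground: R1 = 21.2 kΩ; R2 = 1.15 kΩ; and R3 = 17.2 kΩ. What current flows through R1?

I ≈ 0.328 mA

Combine the parallel branches: R_p = (1/21.2 + 1/1.15 + 1/17.2)⁻¹ = 1.026 kΩ.
Node voltage V_A = V_CC · R_p/(R_s + R_p) = 14.9 × 0.4672 = 6.961 V.
Branch current I = V_A/R1 = 6.961/21.2 = 0.3283 mA.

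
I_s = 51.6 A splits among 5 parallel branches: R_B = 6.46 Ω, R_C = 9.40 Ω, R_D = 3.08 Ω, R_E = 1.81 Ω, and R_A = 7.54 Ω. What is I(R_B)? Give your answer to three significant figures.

Total conductance ΣG = 1/6.46 + 1/9.40 + 1/3.08 + 1/1.81 + 1/7.54 = 1.271 (units of 1/Ω).
Current divider: I(R_B) = I_s · G_k/ΣG = 51.6 × (0.1548/1.271) = 51.6 × 0.1218 = 6.285 A.

I ≈ 6.28 A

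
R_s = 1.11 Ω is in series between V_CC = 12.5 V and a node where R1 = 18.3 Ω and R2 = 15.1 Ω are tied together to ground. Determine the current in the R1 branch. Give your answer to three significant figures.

Combine the parallel branches: R_p = (1/18.3 + 1/15.1)⁻¹ = 8.273 Ω.
V_A by voltage divider: V_A = 12.5 × 8.273/(1.11 + 8.273) = 11.02 V.
I(R1) = V_A / R1 = 11.02/18.3 = 0.6023 A.

I ≈ 0.602 A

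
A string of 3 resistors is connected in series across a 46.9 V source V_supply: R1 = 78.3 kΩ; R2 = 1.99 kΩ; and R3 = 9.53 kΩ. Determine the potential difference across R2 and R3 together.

ΣR = 78.3 + 1.99 + 9.53 = 89.82 kΩ.
R_{R2..R3} = 1.99 + 9.53 = 11.52 kΩ.
V = V_supply · R/ΣR = 46.9 × 0.1283 = 6.015 V.

V ≈ 6.02 V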